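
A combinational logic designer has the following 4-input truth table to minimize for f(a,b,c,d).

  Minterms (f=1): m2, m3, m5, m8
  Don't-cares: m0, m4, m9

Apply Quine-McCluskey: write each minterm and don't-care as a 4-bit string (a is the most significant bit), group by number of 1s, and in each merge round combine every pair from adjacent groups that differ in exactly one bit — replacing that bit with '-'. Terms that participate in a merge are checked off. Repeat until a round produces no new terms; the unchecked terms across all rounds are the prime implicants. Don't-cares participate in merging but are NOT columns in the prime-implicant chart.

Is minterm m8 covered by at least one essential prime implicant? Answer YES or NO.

Round 0: 0000✓ 0010✓ 0011✓ 0100✓ 0101✓ 1000✓ 1001✓
Round 1: -000 0-00 00-0 001- 010- 100-
PIs = {-000, 0-00, 00-0, 001-, 010-, 100-}
Coverage chart:
  m2: 00-0,001-
  m3: 001- ←essential
  m5: 010- ←essential
  m8: -000,100-
Essential: 001-, 010-

NO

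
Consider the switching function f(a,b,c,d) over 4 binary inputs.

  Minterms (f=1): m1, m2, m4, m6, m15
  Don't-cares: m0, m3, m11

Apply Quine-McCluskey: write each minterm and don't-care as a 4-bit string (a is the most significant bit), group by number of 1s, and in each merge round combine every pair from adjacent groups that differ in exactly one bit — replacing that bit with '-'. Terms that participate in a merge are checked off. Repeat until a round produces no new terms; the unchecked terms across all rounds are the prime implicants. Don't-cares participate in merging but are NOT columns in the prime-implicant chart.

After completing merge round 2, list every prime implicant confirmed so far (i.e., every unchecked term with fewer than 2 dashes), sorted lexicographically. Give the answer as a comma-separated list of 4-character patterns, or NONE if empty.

size-2^0 implicants → 0000(✓)  0001(✓)  0010(✓)  0011(✓)  0100(✓)  0110(✓)  1011(✓)  1111(✓)
size-2^1 implicants → -011  0-00(✓)  0-10(✓)  00-0(✓)  00-1(✓)  000-(✓)  001-(✓)  01-0(✓)  1-11
size-2^2 implicants → 0--0  00--
Unchecked terms (primes): -011, 0--0, 00--, 1-11

-011, 1-11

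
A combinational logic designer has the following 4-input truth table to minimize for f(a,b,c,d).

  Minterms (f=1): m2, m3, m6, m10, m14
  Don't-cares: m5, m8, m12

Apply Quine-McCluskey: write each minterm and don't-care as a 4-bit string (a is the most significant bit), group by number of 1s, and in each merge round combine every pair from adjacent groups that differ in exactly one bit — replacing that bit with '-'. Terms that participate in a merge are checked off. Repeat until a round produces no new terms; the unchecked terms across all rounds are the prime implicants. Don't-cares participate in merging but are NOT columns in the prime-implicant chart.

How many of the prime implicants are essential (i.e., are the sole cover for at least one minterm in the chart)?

[col 0] 0010*, 0011*, 0101, 0110*, 1000*, 1010*, 1100*, 1110*
[col 1] -010*, -110*, 0-10*, 001-, 1-00*, 1-10*, 10-0*, 11-0*
[col 2] --10, 1--0
Prime implicants: --10, 001-, 0101, 1--0
PI chart (minterm → PIs covering it):
  2 | --10,001-
  3 | 001-  (sole → essential)
  6 | --10  (sole → essential)
  10 | --10,1--0
  14 | --10,1--0
Essential prime implicants: --10, 001-

2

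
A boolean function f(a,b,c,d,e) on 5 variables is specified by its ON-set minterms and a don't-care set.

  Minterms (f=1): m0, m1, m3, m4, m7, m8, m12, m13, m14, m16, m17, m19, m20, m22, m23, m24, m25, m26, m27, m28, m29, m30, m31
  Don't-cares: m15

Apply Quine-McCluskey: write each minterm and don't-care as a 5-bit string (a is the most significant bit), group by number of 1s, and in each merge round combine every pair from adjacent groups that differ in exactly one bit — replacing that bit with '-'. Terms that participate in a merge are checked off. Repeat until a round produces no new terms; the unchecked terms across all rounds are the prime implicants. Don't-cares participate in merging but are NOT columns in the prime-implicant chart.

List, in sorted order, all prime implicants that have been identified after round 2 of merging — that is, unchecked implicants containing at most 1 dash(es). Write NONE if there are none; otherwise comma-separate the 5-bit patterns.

NONE

Round 0: 00000✓ 00001✓ 00011✓ 00100✓ 00111✓ 01000✓ 01100✓ 01101✓ 01110✓ 01111✓ 10000✓ 10001✓ 10011✓ 10100✓ 10110✓ 10111✓ 11000✓ 11001✓ 11010✓ 11011✓ 11100✓ 11101✓ 11110✓ 11111✓
Round 1: -0000✓ -0001✓ -0011✓ -0100✓ -0111✓ -1000✓ -1100✓ -1101✓ -1110✓ -1111✓ 0-000✓ 0-100✓ 0-111✓ 00-00✓ 00-11✓ 000-1✓ 0000-✓ 01-00✓ 011-0✓ 011-1✓ 0110-✓ 0111-✓ 1-000✓ 1-001✓ 1-011✓ 1-100✓ 1-110✓ 1-111✓ 10-00✓ 10-11✓ 100-1✓ 1000-✓ 101-0✓ 1011-✓ 11-00✓ 11-01✓ 11-10✓ 11-11✓ 110-0✓ 110-1✓ 1100-✓ 1101-✓ 111-0✓ 111-1✓ 1110-✓ 1111-✓
Round 2: --000✓ --100✓ --111 -0-00✓ -0-11 -00-1 -000- -1-00✓ -11-0✓ -11-1✓ -110-✓ -111-✓ 0--00✓ 011--✓ 1--00✓ 1--11 1-0-1 1-00- 1-1-0 1-11- 11--0✓ 11--1✓ 11-0-✓ 11-1-✓ 110--✓ 111--✓
Round 3: ---00 -11-- 11---
PIs = {---00, --111, -0-11, -00-1, -000-, -11--, 1--11, 1-0-1, 1-00-, 1-1-0, 1-11-, 11---}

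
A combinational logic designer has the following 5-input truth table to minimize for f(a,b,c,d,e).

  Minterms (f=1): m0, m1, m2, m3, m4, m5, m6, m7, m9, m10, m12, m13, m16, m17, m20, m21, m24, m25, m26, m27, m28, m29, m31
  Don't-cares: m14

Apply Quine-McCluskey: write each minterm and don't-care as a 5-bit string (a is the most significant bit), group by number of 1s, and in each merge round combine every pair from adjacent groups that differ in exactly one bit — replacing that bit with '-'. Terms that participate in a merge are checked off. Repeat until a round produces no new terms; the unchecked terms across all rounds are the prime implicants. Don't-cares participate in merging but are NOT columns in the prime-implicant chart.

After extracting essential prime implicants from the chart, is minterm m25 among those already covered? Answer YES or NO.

YES

Round 0: 00000✓ 00001✓ 00010✓ 00011✓ 00100✓ 00101✓ 00110✓ 00111✓ 01001✓ 01010✓ 01100✓ 01101✓ 01110✓ 10000✓ 10001✓ 10100✓ 10101✓ 11000✓ 11001✓ 11010✓ 11011✓ 11100✓ 11101✓ 11111✓
Round 1: -0000✓ -0001✓ -0100✓ -0101✓ -1001✓ -1010 -1100✓ -1101✓ 0-001✓ 0-010✓ 0-100✓ 0-101✓ 0-110✓ 00-00✓ 00-01✓ 00-10✓ 00-11✓ 000-0✓ 000-1✓ 0000-✓ 0001-✓ 001-0✓ 001-1✓ 0010-✓ 0011-✓ 01-01✓ 01-10✓ 011-0✓ 0110-✓ 1-000✓ 1-001✓ 1-100✓ 1-101✓ 10-00✓ 10-01✓ 1000-✓ 1010-✓ 11-00✓ 11-01✓ 11-11✓ 110-0✓ 110-1✓ 1100-✓ 1101-✓ 111-1✓ 1110-✓
Round 2: --001✓ --100✓ --101✓ -0-00✓ -0-01✓ -000-✓ -010-✓ -1-01✓ -110-✓ 0--01✓ 0--10 0-1-0 0-10-✓ 00--0✓ 00--1✓ 00-0-✓ 00-1-✓ 000--✓ 001--✓ 1--00✓ 1--01✓ 1-00-✓ 1-10-✓ 10-0-✓ 11--1 11-0-✓ 110--
Round 3: ---01 --10- -0-0- 00--- 1--0-
PIs = {---01, --10-, -0-0-, -1010, 0--10, 0-1-0, 00---, 1--0-, 11--1, 110--}
Coverage chart:
  m0: -0-0-,00---
  m1: ---01,-0-0-,00---
  m2: 0--10,00---
  m3: 00--- ←essential
  m4: --10-,-0-0-,0-1-0,00---
  m5: ---01,--10-,-0-0-,00---
  m6: 0--10,0-1-0,00---
  m7: 00--- ←essential
  m9: ---01 ←essential
  m10: -1010,0--10
  m12: --10-,0-1-0
  m13: ---01,--10-
  m16: -0-0-,1--0-
  m17: ---01,-0-0-,1--0-
  m20: --10-,-0-0-,1--0-
  m21: ---01,--10-,-0-0-,1--0-
  m24: 1--0-,110--
  m25: ---01,1--0-,11--1,110--
  m26: -1010,110--
  m27: 11--1,110--
  m28: --10-,1--0-
  m29: ---01,--10-,1--0-,11--1
  m31: 11--1 ←essential
Essential: ---01, 00---, 11--1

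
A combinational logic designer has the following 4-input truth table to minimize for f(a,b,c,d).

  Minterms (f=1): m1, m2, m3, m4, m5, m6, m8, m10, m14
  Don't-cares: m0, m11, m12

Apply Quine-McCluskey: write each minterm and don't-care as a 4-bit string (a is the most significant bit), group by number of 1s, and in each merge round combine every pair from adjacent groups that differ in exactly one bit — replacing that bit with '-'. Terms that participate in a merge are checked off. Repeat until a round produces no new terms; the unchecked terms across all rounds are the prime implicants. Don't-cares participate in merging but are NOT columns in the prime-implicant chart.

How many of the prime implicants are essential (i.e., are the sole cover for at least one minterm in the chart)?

Round 0: 0000✓ 0001✓ 0010✓ 0011✓ 0100✓ 0101✓ 0110✓ 1000✓ 1010✓ 1011✓ 1100✓ 1110✓
Round 1: -000✓ -010✓ -011✓ -100✓ -110✓ 0-00✓ 0-01✓ 0-10✓ 00-0✓ 00-1✓ 000-✓ 001-✓ 01-0✓ 010-✓ 1-00✓ 1-10✓ 10-0✓ 101-✓ 11-0✓
Round 2: --00✓ --10✓ -0-0✓ -01- -1-0✓ 0--0✓ 0-0- 00-- 1--0✓
Round 3: ---0
PIs = {---0, -01-, 0-0-, 00--}
Coverage chart:
  m1: 0-0-,00--
  m2: ---0,-01-,00--
  m3: -01-,00--
  m4: ---0,0-0-
  m5: 0-0- ←essential
  m6: ---0 ←essential
  m8: ---0 ←essential
  m10: ---0,-01-
  m14: ---0 ←essential
Essential: ---0, 0-0-

2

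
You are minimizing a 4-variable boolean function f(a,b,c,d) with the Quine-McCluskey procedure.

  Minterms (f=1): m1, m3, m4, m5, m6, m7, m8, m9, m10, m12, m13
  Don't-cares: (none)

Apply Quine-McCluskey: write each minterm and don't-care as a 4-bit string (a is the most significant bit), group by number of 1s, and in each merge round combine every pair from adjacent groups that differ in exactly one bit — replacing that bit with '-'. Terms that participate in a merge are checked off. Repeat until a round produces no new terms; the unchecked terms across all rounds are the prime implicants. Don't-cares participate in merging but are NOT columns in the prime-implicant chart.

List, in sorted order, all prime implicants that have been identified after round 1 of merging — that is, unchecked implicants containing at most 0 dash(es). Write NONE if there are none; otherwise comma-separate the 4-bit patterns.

size-2^0 implicants → 0001(✓)  0011(✓)  0100(✓)  0101(✓)  0110(✓)  0111(✓)  1000(✓)  1001(✓)  1010(✓)  1100(✓)  1101(✓)
size-2^1 implicants → -001(✓)  -100(✓)  -101(✓)  0-01(✓)  0-11(✓)  00-1(✓)  01-0(✓)  01-1(✓)  010-(✓)  011-(✓)  1-00(✓)  1-01(✓)  10-0  100-(✓)  110-(✓)
size-2^2 implicants → --01  -10-  0--1  01--  1-0-
Unchecked terms (primes): --01, -10-, 0--1, 01--, 1-0-, 10-0

NONE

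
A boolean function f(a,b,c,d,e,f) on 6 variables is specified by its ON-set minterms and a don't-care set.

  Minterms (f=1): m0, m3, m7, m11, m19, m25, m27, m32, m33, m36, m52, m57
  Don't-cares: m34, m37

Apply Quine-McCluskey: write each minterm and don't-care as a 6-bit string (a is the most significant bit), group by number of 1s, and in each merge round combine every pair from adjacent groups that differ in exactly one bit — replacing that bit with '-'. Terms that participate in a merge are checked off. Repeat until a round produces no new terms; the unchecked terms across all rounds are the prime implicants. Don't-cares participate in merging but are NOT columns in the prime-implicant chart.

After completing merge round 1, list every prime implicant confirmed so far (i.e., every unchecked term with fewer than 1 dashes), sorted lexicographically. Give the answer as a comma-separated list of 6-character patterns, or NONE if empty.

NONE

[col 0] 000000*, 000011*, 000111*, 001011*, 010011*, 011001*, 011011*, 100000*, 100001*, 100010*, 100100*, 100101*, 110100*, 111001*
[col 1] -00000, -11001, 0-0011*, 0-1011*, 00-011*, 000-11, 01-011*, 0110-1, 1-0100, 100-00*, 100-01*, 1000-0, 10000-*, 10010-*
[col 2] 0--011, 100-0-
Prime implicants: -00000, -11001, 0--011, 000-11, 0110-1, 1-0100, 100-0-, 1000-0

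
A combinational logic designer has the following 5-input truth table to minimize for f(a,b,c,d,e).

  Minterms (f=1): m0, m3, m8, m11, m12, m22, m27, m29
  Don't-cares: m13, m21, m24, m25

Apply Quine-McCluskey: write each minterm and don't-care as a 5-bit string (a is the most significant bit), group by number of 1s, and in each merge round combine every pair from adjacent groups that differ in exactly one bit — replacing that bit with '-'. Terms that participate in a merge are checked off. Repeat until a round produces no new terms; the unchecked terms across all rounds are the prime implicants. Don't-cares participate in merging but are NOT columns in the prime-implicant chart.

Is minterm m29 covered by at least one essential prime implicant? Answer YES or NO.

NO

size-2^0 implicants → 00000(✓)  00011(✓)  01000(✓)  01011(✓)  01100(✓)  01101(✓)  10101(✓)  10110  11000(✓)  11001(✓)  11011(✓)  11101(✓)
size-2^1 implicants → -1000  -1011  -1101  0-000  0-011  01-00  0110-  1-101  11-01  110-1  1100-
Unchecked terms (primes): -1000, -1011, -1101, 0-000, 0-011, 01-00, 0110-, 1-101, 10110, 11-01, 110-1, 1100-
Minterm coverage:
  m0 ⊆ 0-000 [E]
  m3 ⊆ 0-011 [E]
  m8 ⊆ -1000,0-000,01-00
  m11 ⊆ -1011,0-011
  m12 ⊆ 01-00,0110-
  m22 ⊆ 10110 [E]
  m27 ⊆ -1011,110-1
  m29 ⊆ -1101,1-101,11-01
E = {0-000, 0-011, 10110}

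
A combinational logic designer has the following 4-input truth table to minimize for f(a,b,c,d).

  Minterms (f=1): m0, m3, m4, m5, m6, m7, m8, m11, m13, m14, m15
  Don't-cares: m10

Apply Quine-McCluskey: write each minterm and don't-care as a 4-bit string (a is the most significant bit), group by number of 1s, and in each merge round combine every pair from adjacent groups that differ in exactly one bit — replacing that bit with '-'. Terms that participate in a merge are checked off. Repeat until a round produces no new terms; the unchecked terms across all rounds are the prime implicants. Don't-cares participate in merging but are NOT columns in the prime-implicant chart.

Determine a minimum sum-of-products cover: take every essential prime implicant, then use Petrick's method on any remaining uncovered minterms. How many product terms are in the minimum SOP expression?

Round 0: 0000✓ 0011✓ 0100✓ 0101✓ 0110✓ 0111✓ 1000✓ 1010✓ 1011✓ 1101✓ 1110✓ 1111✓
Round 1: -000 -011✓ -101✓ -110✓ -111✓ 0-00 0-11✓ 01-0✓ 01-1✓ 010-✓ 011-✓ 1-10✓ 1-11✓ 10-0 101-✓ 11-1✓ 111-✓
Round 2: --11 -1-1 -11- 01-- 1-1-
PIs = {--11, -000, -1-1, -11-, 0-00, 01--, 1-1-, 10-0}
Coverage chart:
  m0: -000,0-00
  m3: --11 ←essential
  m4: 0-00,01--
  m5: -1-1,01--
  m6: -11-,01--
  m7: --11,-1-1,-11-,01--
  m8: -000,10-0
  m11: --11,1-1-
  m13: -1-1 ←essential
  m14: -11-,1-1-
  m15: --11,-1-1,-11-,1-1-
Essential: --11, -1-1
Petrick residual → -000, -11-, 0-00
Min cover (5 terms): cd + b'c'd' + bd + bc + a'c'd'

5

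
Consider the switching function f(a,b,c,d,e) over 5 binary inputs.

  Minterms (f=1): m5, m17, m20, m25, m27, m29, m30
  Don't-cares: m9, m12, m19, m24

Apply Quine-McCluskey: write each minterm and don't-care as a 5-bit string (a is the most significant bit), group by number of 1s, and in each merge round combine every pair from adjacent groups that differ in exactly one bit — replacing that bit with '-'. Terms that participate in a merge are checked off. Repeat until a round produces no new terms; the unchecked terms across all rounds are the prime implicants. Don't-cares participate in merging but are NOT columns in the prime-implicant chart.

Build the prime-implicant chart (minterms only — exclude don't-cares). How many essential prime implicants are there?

5

size-2^0 implicants → 00101  01001(✓)  01100  10001(✓)  10011(✓)  10100  11000(✓)  11001(✓)  11011(✓)  11101(✓)  11110
size-2^1 implicants → -1001  1-001(✓)  1-011(✓)  100-1(✓)  11-01  110-1(✓)  1100-
size-2^2 implicants → 1-0-1
Unchecked terms (primes): -1001, 00101, 01100, 1-0-1, 10100, 11-01, 1100-, 11110
Minterm coverage:
  m5 ⊆ 00101 [E]
  m17 ⊆ 1-0-1 [E]
  m20 ⊆ 10100 [E]
  m25 ⊆ -1001,1-0-1,11-01,1100-
  m27 ⊆ 1-0-1 [E]
  m29 ⊆ 11-01 [E]
  m30 ⊆ 11110 [E]
E = {00101, 1-0-1, 10100, 11-01, 11110}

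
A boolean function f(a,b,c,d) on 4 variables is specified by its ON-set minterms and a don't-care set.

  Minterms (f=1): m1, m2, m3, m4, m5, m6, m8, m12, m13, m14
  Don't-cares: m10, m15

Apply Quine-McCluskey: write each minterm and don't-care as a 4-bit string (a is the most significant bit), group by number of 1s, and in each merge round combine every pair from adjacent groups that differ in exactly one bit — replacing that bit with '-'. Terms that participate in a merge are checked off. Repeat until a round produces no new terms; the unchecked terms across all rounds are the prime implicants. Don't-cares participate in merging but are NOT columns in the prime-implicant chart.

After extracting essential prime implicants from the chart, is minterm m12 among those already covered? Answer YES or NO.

size-2^0 implicants → 0001(✓)  0010(✓)  0011(✓)  0100(✓)  0101(✓)  0110(✓)  1000(✓)  1010(✓)  1100(✓)  1101(✓)  1110(✓)  1111(✓)
size-2^1 implicants → -010(✓)  -100(✓)  -101(✓)  -110(✓)  0-01  0-10(✓)  00-1  001-  01-0(✓)  010-(✓)  1-00(✓)  1-10(✓)  10-0(✓)  11-0(✓)  11-1(✓)  110-(✓)  111-(✓)
size-2^2 implicants → --10  -1-0  -10-  1--0  11--
Unchecked terms (primes): --10, -1-0, -10-, 0-01, 00-1, 001-, 1--0, 11--
Minterm coverage:
  m1 ⊆ 0-01,00-1
  m2 ⊆ --10,001-
  m3 ⊆ 00-1,001-
  m4 ⊆ -1-0,-10-
  m5 ⊆ -10-,0-01
  m6 ⊆ --10,-1-0
  m8 ⊆ 1--0 [E]
  m12 ⊆ -1-0,-10-,1--0,11--
  m13 ⊆ -10-,11--
  m14 ⊆ --10,-1-0,1--0,11--
E = {1--0}

YES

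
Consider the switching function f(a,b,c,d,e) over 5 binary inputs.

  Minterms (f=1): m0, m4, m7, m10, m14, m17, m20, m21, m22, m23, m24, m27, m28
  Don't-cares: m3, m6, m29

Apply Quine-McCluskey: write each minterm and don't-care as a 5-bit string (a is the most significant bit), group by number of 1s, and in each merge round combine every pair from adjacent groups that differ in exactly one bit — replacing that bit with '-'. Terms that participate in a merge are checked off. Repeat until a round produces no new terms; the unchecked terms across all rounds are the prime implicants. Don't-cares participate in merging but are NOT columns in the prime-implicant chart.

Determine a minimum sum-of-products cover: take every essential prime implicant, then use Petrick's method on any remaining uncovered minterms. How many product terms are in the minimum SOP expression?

7

[col 0] 00000*, 00011*, 00100*, 00110*, 00111*, 01010*, 01110*, 10001*, 10100*, 10101*, 10110*, 10111*, 11000*, 11011, 11100*, 11101*
[col 1] -0100*, -0110*, -0111*, 0-110, 00-00, 00-11, 001-0*, 0011-*, 01-10, 1-100*, 1-101*, 10-01, 101-0*, 101-1*, 1010-*, 1011-*, 11-00, 1110-*
[col 2] -01-0, -011-, 1-10-, 101--
Prime implicants: -01-0, -011-, 0-110, 00-00, 00-11, 01-10, 1-10-, 10-01, 101--, 11-00, 11011
PI chart (minterm → PIs covering it):
  0 | 00-00  (sole → essential)
  4 | -01-0,00-00
  7 | -011-,00-11
  10 | 01-10  (sole → essential)
  14 | 0-110,01-10
  17 | 10-01  (sole → essential)
  20 | -01-0,1-10-,101--
  21 | 1-10-,10-01,101--
  22 | -01-0,-011-,101--
  23 | -011-,101--
  24 | 11-00  (sole → essential)
  27 | 11011  (sole → essential)
  28 | 1-10-,11-00
Essential prime implicants: 00-00, 01-10, 10-01, 11-00, 11011
Petrick residual → -01-0, -011-
Minimum SOP uses 7 PIs: b'ce' + b'cd + a'b'd'e' + a'bde' + ab'd'e + abd'e' + abc'de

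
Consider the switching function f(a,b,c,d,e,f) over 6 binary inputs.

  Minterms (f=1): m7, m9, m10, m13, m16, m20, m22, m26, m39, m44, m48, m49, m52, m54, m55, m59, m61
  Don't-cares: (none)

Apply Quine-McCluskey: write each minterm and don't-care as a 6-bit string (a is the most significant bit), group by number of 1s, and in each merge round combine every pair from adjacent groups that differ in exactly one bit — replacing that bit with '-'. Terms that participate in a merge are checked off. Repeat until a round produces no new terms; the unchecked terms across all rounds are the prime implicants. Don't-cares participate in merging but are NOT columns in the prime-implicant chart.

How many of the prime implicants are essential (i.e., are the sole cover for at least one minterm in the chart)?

Round 0: 000111✓ 001001✓ 001010✓ 001101✓ 010000✓ 010100✓ 010110✓ 011010✓ 100111✓ 101100 110000✓ 110001✓ 110100✓ 110110✓ 110111✓ 111011 111101
Round 1: -00111 -10000✓ -10100✓ -10110✓ 0-1010 001-01 010-00✓ 0101-0✓ 1-0111 110-00✓ 11000- 1101-0✓ 11011-
Round 2: -10-00 -101-0
PIs = {-00111, -10-00, -101-0, 0-1010, 001-01, 1-0111, 101100, 11000-, 11011-, 111011, 111101}
Coverage chart:
  m7: -00111 ←essential
  m9: 001-01 ←essential
  m10: 0-1010 ←essential
  m13: 001-01 ←essential
  m16: -10-00 ←essential
  m20: -10-00,-101-0
  m22: -101-0 ←essential
  m26: 0-1010 ←essential
  m39: -00111,1-0111
  m44: 101100 ←essential
  m48: -10-00,11000-
  m49: 11000- ←essential
  m52: -10-00,-101-0
  m54: -101-0,11011-
  m55: 1-0111,11011-
  m59: 111011 ←essential
  m61: 111101 ←essential
Essential: -00111, -10-00, -101-0, 0-1010, 001-01, 101100, 11000-, 111011, 111101

9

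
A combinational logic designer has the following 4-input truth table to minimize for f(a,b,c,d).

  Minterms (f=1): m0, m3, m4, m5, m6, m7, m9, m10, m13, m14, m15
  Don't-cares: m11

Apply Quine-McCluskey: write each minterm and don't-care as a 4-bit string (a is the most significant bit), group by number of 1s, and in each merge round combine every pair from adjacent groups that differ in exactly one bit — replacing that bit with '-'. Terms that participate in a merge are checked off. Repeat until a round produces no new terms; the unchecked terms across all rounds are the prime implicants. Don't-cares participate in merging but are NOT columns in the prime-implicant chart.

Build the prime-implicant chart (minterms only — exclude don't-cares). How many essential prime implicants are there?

4

size-2^0 implicants → 0000(✓)  0011(✓)  0100(✓)  0101(✓)  0110(✓)  0111(✓)  1001(✓)  1010(✓)  1011(✓)  1101(✓)  1110(✓)  1111(✓)
size-2^1 implicants → -011(✓)  -101(✓)  -110(✓)  -111(✓)  0-00  0-11(✓)  01-0(✓)  01-1(✓)  010-(✓)  011-(✓)  1-01(✓)  1-10(✓)  1-11(✓)  10-1(✓)  101-(✓)  11-1(✓)  111-(✓)
size-2^2 implicants → --11  -1-1  -11-  01--  1--1  1-1-
Unchecked terms (primes): --11, -1-1, -11-, 0-00, 01--, 1--1, 1-1-
Minterm coverage:
  m0 ⊆ 0-00 [E]
  m3 ⊆ --11 [E]
  m4 ⊆ 0-00,01--
  m5 ⊆ -1-1,01--
  m6 ⊆ -11-,01--
  m7 ⊆ --11,-1-1,-11-,01--
  m9 ⊆ 1--1 [E]
  m10 ⊆ 1-1- [E]
  m13 ⊆ -1-1,1--1
  m14 ⊆ -11-,1-1-
  m15 ⊆ --11,-1-1,-11-,1--1,1-1-
E = {--11, 0-00, 1--1, 1-1-}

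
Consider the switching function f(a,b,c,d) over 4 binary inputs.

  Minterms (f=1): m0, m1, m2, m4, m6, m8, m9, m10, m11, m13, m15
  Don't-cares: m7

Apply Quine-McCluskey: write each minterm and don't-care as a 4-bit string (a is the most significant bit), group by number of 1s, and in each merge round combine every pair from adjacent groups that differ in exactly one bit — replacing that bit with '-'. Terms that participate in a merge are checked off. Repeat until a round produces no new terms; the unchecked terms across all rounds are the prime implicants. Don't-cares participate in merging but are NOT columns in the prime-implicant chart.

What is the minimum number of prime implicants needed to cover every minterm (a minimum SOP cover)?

4

size-2^0 implicants → 0000(✓)  0001(✓)  0010(✓)  0100(✓)  0110(✓)  0111(✓)  1000(✓)  1001(✓)  1010(✓)  1011(✓)  1101(✓)  1111(✓)
size-2^1 implicants → -000(✓)  -001(✓)  -010(✓)  -111  0-00(✓)  0-10(✓)  00-0(✓)  000-(✓)  01-0(✓)  011-  1-01(✓)  1-11(✓)  10-0(✓)  10-1(✓)  100-(✓)  101-(✓)  11-1(✓)
size-2^2 implicants → -0-0  -00-  0--0  1--1  10--
Unchecked terms (primes): -0-0, -00-, -111, 0--0, 011-, 1--1, 10--
Minterm coverage:
  m0 ⊆ -0-0,-00-,0--0
  m1 ⊆ -00- [E]
  m2 ⊆ -0-0,0--0
  m4 ⊆ 0--0 [E]
  m6 ⊆ 0--0,011-
  m8 ⊆ -0-0,-00-,10--
  m9 ⊆ -00-,1--1,10--
  m10 ⊆ -0-0,10--
  m11 ⊆ 1--1,10--
  m13 ⊆ 1--1 [E]
  m15 ⊆ -111,1--1
E = {-00-, 0--0, 1--1}
Petrick residual → -0-0
Cover = b'd' + b'c' + a'd' + ad  |cover|=4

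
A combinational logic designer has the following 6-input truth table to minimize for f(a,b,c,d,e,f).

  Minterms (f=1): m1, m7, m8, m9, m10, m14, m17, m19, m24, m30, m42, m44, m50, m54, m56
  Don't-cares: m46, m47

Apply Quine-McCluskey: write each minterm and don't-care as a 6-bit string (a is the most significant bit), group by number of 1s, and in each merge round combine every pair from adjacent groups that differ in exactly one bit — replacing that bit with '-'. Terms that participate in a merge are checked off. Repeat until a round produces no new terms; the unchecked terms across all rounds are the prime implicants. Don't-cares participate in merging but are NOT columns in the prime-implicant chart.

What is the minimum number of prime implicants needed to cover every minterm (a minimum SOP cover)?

[col 0] 000001*, 000111, 001000*, 001001*, 001010*, 001110*, 010001*, 010011*, 011000*, 011110*, 101010*, 101100*, 101110*, 101111*, 110010*, 110110*, 111000*
[col 1] -01010*, -01110*, -11000, 0-0001, 0-1000, 0-1110, 00-001, 001-10*, 0010-0, 00100-, 0100-1, 101-10*, 1011-0, 10111-, 110-10
[col 2] -01-10
Prime implicants: -01-10, -11000, 0-0001, 0-1000, 0-1110, 00-001, 000111, 0010-0, 00100-, 0100-1, 1011-0, 10111-, 110-10
PI chart (minterm → PIs covering it):
  1 | 0-0001,00-001
  7 | 000111  (sole → essential)
  8 | 0-1000,0010-0,00100-
  9 | 00-001,00100-
  10 | -01-10,0010-0
  14 | -01-10,0-1110
  17 | 0-0001,0100-1
  19 | 0100-1  (sole → essential)
  24 | -11000,0-1000
  30 | 0-1110  (sole → essential)
  42 | -01-10  (sole → essential)
  44 | 1011-0  (sole → essential)
  50 | 110-10  (sole → essential)
  54 | 110-10  (sole → essential)
  56 | -11000  (sole → essential)
Essential prime implicants: -01-10, -11000, 0-1110, 000111, 0100-1, 1011-0, 110-10
Petrick residual → 0-0001, 00100-
Minimum SOP uses 9 PIs: b'cef' + bcd'e'f' + a'c'd'e'f + a'cdef' + a'b'c'def + a'b'cd'e' + a'bc'd'f + ab'cdf' + abc'ef'

9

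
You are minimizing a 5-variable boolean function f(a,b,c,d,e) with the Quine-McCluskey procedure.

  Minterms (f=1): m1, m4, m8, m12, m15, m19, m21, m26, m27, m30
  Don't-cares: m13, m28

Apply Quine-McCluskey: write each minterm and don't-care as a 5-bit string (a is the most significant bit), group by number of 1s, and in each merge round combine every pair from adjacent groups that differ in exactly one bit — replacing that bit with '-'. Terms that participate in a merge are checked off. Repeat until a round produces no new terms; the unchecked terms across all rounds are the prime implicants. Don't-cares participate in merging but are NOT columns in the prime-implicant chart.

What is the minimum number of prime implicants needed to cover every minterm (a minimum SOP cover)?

[col 0] 00001, 00100*, 01000*, 01100*, 01101*, 01111*, 10011*, 10101, 11010*, 11011*, 11100*, 11110*
[col 1] -1100, 0-100, 01-00, 011-1, 0110-, 1-011, 11-10, 1101-, 111-0
Prime implicants: -1100, 0-100, 00001, 01-00, 011-1, 0110-, 1-011, 10101, 11-10, 1101-, 111-0
PI chart (minterm → PIs covering it):
  1 | 00001  (sole → essential)
  4 | 0-100  (sole → essential)
  8 | 01-00  (sole → essential)
  12 | -1100,0-100,01-00,0110-
  15 | 011-1  (sole → essential)
  19 | 1-011  (sole → essential)
  21 | 10101  (sole → essential)
  26 | 11-10,1101-
  27 | 1-011,1101-
  30 | 11-10,111-0
Essential prime implicants: 0-100, 00001, 01-00, 011-1, 1-011, 10101
Petrick residual → 11-10
Minimum SOP uses 7 PIs: a'cd'e' + a'b'c'd'e + a'bd'e' + a'bce + ac'de + ab'cd'e + abde'

7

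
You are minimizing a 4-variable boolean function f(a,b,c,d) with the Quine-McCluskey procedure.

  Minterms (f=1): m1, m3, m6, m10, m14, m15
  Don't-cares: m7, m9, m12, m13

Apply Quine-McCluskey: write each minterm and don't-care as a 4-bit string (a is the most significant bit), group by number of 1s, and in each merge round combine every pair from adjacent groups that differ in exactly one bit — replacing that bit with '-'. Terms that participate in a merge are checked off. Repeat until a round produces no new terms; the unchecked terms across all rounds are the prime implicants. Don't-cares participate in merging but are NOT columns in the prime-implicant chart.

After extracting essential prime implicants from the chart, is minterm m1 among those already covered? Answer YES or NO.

NO

[col 0] 0001*, 0011*, 0110*, 0111*, 1001*, 1010*, 1100*, 1101*, 1110*, 1111*
[col 1] -001, -110*, -111*, 0-11, 00-1, 011-*, 1-01, 1-10, 11-0*, 11-1*, 110-*, 111-*
[col 2] -11-, 11--
Prime implicants: -001, -11-, 0-11, 00-1, 1-01, 1-10, 11--
PI chart (minterm → PIs covering it):
  1 | -001,00-1
  3 | 0-11,00-1
  6 | -11-  (sole → essential)
  10 | 1-10  (sole → essential)
  14 | -11-,1-10,11--
  15 | -11-,11--
Essential prime implicants: -11-, 1-10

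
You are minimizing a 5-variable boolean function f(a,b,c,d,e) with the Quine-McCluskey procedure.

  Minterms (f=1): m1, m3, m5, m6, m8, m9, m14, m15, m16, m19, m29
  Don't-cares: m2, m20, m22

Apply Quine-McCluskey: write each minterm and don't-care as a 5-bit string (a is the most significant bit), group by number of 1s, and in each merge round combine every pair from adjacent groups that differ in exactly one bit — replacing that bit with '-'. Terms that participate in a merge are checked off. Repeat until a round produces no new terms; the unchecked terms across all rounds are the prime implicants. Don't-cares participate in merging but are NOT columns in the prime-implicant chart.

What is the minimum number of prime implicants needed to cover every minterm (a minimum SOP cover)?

size-2^0 implicants → 00001(✓)  00010(✓)  00011(✓)  00101(✓)  00110(✓)  01000(✓)  01001(✓)  01110(✓)  01111(✓)  10000(✓)  10011(✓)  10100(✓)  10110(✓)  11101
size-2^1 implicants → -0011  -0110  0-001  0-110  00-01  00-10  000-1  0001-  0100-  0111-  10-00  101-0
Unchecked terms (primes): -0011, -0110, 0-001, 0-110, 00-01, 00-10, 000-1, 0001-, 0100-, 0111-, 10-00, 101-0, 11101
Minterm coverage:
  m1 ⊆ 0-001,00-01,000-1
  m3 ⊆ -0011,000-1,0001-
  m5 ⊆ 00-01 [E]
  m6 ⊆ -0110,0-110,00-10
  m8 ⊆ 0100- [E]
  m9 ⊆ 0-001,0100-
  m14 ⊆ 0-110,0111-
  m15 ⊆ 0111- [E]
  m16 ⊆ 10-00 [E]
  m19 ⊆ -0011 [E]
  m29 ⊆ 11101 [E]
E = {-0011, 00-01, 0100-, 0111-, 10-00, 11101}
Petrick residual → -0110
Cover = b'c'de + b'cde' + a'b'd'e + a'bc'd' + a'bcd + ab'd'e' + abcd'e  |cover|=7

7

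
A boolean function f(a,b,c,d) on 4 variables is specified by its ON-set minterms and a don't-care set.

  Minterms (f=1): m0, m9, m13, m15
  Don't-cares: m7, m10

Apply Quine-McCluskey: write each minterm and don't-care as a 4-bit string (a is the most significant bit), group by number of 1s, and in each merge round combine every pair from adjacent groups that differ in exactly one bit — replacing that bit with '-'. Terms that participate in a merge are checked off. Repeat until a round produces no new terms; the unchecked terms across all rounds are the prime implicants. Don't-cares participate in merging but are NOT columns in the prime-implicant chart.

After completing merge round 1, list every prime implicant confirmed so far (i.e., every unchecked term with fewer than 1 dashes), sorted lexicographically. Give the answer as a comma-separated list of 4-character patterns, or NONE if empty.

Round 0: 0000 0111✓ 1001✓ 1010 1101✓ 1111✓
Round 1: -111 1-01 11-1
PIs = {-111, 0000, 1-01, 1010, 11-1}

0000, 1010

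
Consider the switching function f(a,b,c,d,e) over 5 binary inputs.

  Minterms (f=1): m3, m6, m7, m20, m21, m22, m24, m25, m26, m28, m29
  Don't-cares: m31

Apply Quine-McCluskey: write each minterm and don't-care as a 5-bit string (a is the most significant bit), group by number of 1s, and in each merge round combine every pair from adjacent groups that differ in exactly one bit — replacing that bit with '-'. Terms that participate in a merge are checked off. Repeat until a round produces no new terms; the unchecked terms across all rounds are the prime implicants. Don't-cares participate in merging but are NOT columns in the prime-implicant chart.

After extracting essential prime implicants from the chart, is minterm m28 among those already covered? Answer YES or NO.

[col 0] 00011*, 00110*, 00111*, 10100*, 10101*, 10110*, 11000*, 11001*, 11010*, 11100*, 11101*, 11111*
[col 1] -0110, 00-11, 0011-, 1-100*, 1-101*, 101-0, 1010-*, 11-00*, 11-01*, 110-0, 1100-*, 111-1, 1110-*
[col 2] 1-10-, 11-0-
Prime implicants: -0110, 00-11, 0011-, 1-10-, 101-0, 11-0-, 110-0, 111-1
PI chart (minterm → PIs covering it):
  3 | 00-11  (sole → essential)
  6 | -0110,0011-
  7 | 00-11,0011-
  20 | 1-10-,101-0
  21 | 1-10-  (sole → essential)
  22 | -0110,101-0
  24 | 11-0-,110-0
  25 | 11-0-  (sole → essential)
  26 | 110-0  (sole → essential)
  28 | 1-10-,11-0-
  29 | 1-10-,11-0-,111-1
Essential prime implicants: 00-11, 1-10-, 11-0-, 110-0

YES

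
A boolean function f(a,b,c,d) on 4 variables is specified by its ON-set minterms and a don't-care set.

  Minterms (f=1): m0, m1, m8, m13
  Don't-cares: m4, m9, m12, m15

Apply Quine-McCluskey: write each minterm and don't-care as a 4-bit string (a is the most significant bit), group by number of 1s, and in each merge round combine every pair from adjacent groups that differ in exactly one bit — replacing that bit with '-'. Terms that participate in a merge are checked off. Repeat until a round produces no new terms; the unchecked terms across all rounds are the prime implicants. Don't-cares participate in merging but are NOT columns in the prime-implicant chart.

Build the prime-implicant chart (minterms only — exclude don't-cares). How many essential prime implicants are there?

1

Round 0: 0000✓ 0001✓ 0100✓ 1000✓ 1001✓ 1100✓ 1101✓ 1111✓
Round 1: -000✓ -001✓ -100✓ 0-00✓ 000-✓ 1-00✓ 1-01✓ 100-✓ 11-1 110-✓
Round 2: --00 -00- 1-0-
PIs = {--00, -00-, 1-0-, 11-1}
Coverage chart:
  m0: --00,-00-
  m1: -00- ←essential
  m8: --00,-00-,1-0-
  m13: 1-0-,11-1
Essential: -00-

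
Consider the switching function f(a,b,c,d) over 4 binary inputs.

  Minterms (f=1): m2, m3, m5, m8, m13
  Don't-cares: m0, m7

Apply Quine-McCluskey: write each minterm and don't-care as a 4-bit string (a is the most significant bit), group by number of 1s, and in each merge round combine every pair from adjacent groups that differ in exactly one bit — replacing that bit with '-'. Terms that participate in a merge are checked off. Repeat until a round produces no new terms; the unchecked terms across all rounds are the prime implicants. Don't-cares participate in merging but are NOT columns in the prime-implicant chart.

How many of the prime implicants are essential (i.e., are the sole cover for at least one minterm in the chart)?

2

size-2^0 implicants → 0000(✓)  0010(✓)  0011(✓)  0101(✓)  0111(✓)  1000(✓)  1101(✓)
size-2^1 implicants → -000  -101  0-11  00-0  001-  01-1
Unchecked terms (primes): -000, -101, 0-11, 00-0, 001-, 01-1
Minterm coverage:
  m2 ⊆ 00-0,001-
  m3 ⊆ 0-11,001-
  m5 ⊆ -101,01-1
  m8 ⊆ -000 [E]
  m13 ⊆ -101 [E]
E = {-000, -101}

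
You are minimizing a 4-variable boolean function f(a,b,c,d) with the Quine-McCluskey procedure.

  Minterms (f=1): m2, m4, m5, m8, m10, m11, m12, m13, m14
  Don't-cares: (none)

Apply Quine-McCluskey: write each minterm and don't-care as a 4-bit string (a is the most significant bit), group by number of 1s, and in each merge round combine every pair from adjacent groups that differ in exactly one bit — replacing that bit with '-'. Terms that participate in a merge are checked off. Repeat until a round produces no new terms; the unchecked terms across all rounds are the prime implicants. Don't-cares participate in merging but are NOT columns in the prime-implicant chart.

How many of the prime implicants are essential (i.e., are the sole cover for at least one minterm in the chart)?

4

[col 0] 0010*, 0100*, 0101*, 1000*, 1010*, 1011*, 1100*, 1101*, 1110*
[col 1] -010, -100*, -101*, 010-*, 1-00*, 1-10*, 10-0*, 101-, 11-0*, 110-*
[col 2] -10-, 1--0
Prime implicants: -010, -10-, 1--0, 101-
PI chart (minterm → PIs covering it):
  2 | -010  (sole → essential)
  4 | -10-  (sole → essential)
  5 | -10-  (sole → essential)
  8 | 1--0  (sole → essential)
  10 | -010,1--0,101-
  11 | 101-  (sole → essential)
  12 | -10-,1--0
  13 | -10-  (sole → essential)
  14 | 1--0  (sole → essential)
Essential prime implicants: -010, -10-, 1--0, 101-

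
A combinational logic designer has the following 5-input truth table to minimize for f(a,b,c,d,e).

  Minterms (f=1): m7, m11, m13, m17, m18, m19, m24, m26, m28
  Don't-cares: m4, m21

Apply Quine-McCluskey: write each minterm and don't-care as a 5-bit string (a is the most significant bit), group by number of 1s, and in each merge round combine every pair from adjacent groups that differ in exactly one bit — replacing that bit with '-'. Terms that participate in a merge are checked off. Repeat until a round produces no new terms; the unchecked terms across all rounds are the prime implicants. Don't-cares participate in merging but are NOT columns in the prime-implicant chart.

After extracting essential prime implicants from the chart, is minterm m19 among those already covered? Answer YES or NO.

NO

[col 0] 00100, 00111, 01011, 01101, 10001*, 10010*, 10011*, 10101*, 11000*, 11010*, 11100*
[col 1] 1-010, 10-01, 100-1, 1001-, 11-00, 110-0
Prime implicants: 00100, 00111, 01011, 01101, 1-010, 10-01, 100-1, 1001-, 11-00, 110-0
PI chart (minterm → PIs covering it):
  7 | 00111  (sole → essential)
  11 | 01011  (sole → essential)
  13 | 01101  (sole → essential)
  17 | 10-01,100-1
  18 | 1-010,1001-
  19 | 100-1,1001-
  24 | 11-00,110-0
  26 | 1-010,110-0
  28 | 11-00  (sole → essential)
Essential prime implicants: 00111, 01011, 01101, 11-00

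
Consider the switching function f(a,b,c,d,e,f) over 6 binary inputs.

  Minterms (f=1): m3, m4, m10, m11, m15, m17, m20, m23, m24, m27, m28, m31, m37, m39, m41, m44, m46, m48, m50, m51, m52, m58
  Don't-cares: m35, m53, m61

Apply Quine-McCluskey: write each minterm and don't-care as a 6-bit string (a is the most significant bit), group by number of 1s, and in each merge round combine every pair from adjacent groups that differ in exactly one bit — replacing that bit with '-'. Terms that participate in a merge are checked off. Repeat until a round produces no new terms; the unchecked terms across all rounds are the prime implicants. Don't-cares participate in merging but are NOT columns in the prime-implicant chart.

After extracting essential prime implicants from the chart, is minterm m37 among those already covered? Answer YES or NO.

size-2^0 implicants → 000011(✓)  000100(✓)  001010(✓)  001011(✓)  001111(✓)  010001  010100(✓)  010111(✓)  011000(✓)  011011(✓)  011100(✓)  011111(✓)  100011(✓)  100101(✓)  100111(✓)  101001  101100(✓)  101110(✓)  110000(✓)  110010(✓)  110011(✓)  110100(✓)  110101(✓)  111010(✓)  111101(✓)
size-2^1 implicants → -00011  -10100  0-0100  0-1011(✓)  0-1111(✓)  00-011  001-11(✓)  00101-  01-100  01-111  011-00  011-11(✓)  1-0011  1-0101  100-11  1001-1  1011-0  11-010  11-101  110-00  1100-0  11001-  11010-
size-2^2 implicants → 0-1-11
Unchecked terms (primes): -00011, -10100, 0-0100, 0-1-11, 00-011, 00101-, 01-100, 01-111, 010001, 011-00, 1-0011, 1-0101, 100-11, 1001-1, 101001, 1011-0, 11-010, 11-101, 110-00, 1100-0, 11001-, 11010-
Minterm coverage:
  m3 ⊆ -00011,00-011
  m4 ⊆ 0-0100 [E]
  m10 ⊆ 00101- [E]
  m11 ⊆ 0-1-11,00-011,00101-
  m15 ⊆ 0-1-11 [E]
  m17 ⊆ 010001 [E]
  m20 ⊆ -10100,0-0100,01-100
  m23 ⊆ 01-111 [E]
  m24 ⊆ 011-00 [E]
  m27 ⊆ 0-1-11 [E]
  m28 ⊆ 01-100,011-00
  m31 ⊆ 0-1-11,01-111
  m37 ⊆ 1-0101,1001-1
  m39 ⊆ 100-11,1001-1
  m41 ⊆ 101001 [E]
  m44 ⊆ 1011-0 [E]
  m46 ⊆ 1011-0 [E]
  m48 ⊆ 110-00,1100-0
  m50 ⊆ 11-010,1100-0,11001-
  m51 ⊆ 1-0011,11001-
  m52 ⊆ -10100,110-00,11010-
  m58 ⊆ 11-010 [E]
E = {0-0100, 0-1-11, 00101-, 01-111, 010001, 011-00, 101001, 1011-0, 11-010}

NO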